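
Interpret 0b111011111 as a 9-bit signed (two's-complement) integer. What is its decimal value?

pattern = 111011111 (MSB is 1 ⇒ negative)
Invert: 000100000, add 1 → 000100001 = 33, so the value is -33.
(Equivalently: 479 - 2^9 = 479 - 512 = -33.)

-33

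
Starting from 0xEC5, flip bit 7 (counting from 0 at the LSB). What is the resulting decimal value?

x = 111011000101
bit 7 is currently 1; toggle it via x ^ (1 << 7) = x ^ 128
→ 111001000101 = 3653

3653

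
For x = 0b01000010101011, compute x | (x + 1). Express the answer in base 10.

x = 1000010101011 = 4267
x + 1 = 1000010101100
OR    = 1000010101111 = 4271
(x | (x + 1) sets the lowest cleared bit.)

4271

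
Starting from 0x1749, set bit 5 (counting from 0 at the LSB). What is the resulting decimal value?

5993

x = 1011101001001
bit 5 is currently 0; set it via x | (1 << 5) = x | 32
→ 1011101101001 = 5993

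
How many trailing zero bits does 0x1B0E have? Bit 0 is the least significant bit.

1

0x1B0E = 1101100001110
Trailing zeros: 1, so the lowest set bit is bit 1 (value 2).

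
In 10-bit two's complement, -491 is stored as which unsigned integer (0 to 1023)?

533

491 in 10 bits: 0111101011
Invert: 1000010100
Add 1:  1000010101 = 533
(Check: 2^10 - 491 = 1024 - 491 = 533.)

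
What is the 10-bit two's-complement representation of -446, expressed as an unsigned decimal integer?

446 in 10 bits: 0110111110
Invert: 1001000001
Add 1:  1001000010 = 578
(Check: 2^10 - 446 = 1024 - 446 = 578.)

578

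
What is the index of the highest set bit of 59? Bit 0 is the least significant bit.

5

59 = 111011
The topmost 1 is at position 5 (since 2^5 = 32 ≤ 59 < 64).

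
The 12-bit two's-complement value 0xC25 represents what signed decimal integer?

pattern = 110000100101 (MSB is 1 ⇒ negative)
Invert: 001111011010, add 1 → 001111011011 = 987, so the value is -987.
(Equivalently: 3109 - 2^12 = 3109 - 4096 = -987.)

-987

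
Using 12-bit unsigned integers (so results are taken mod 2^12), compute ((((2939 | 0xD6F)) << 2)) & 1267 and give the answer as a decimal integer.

1264

2939 = 101101111011
0xD6F = 110101101111
→ | → 111101111111 = 3967
→ << 2 (mod 2^12) → 110111111100 = 3580
1267 = 010011110011
→ & → 010011110000 = 1264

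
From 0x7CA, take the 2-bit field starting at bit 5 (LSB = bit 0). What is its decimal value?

2

v = 11111001010
Shift right by 5: 111110
Mask low 2 bits: 10 = 2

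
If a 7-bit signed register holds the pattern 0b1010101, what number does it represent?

pattern = 1010101 (MSB is 1 ⇒ negative)
Invert: 0101010, add 1 → 0101011 = 43, so the value is -43.
(Equivalently: 85 - 2^7 = 85 - 128 = -43.)

-43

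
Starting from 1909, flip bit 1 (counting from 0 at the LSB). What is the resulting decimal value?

1911

x = 011101110101
bit 1 is currently 0; toggle it via x ^ (1 << 1) = x ^ 2
→ 011101110111 = 1911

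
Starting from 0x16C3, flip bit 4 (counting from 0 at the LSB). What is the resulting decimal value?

x = 1011011000011
bit 4 is currently 0; toggle it via x ^ (1 << 4) = x ^ 16
→ 1011011010011 = 5843

5843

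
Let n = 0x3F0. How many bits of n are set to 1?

6

0x3F0 = 1111110000
Count the 1s: 1 + 1 + 1 + 1 + 1 + 1 = 6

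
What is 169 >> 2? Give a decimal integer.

169 = 10101001
shift right by 2 → 00101010 = 42
(equivalently, floor(169 / 4))

42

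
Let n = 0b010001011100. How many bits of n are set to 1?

5

n = 10001011100
Count the 1s: 1 + 1 + 1 + 1 + 1 = 5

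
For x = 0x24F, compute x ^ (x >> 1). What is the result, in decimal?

872

x = 1001001111 = 591
x>>1 = 0100100111
XOR  = 1101101000 = 872
(x ^ (x >> 1) gives the standard binary-reflected Gray code of x.)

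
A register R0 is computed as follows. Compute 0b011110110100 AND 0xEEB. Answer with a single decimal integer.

1696

a = 011110110100
0xEEB = 111011101011
AND → 011010100000 = 1696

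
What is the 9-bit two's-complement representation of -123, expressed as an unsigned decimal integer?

123 in 9 bits: 001111011
Invert: 110000100
Add 1:  110000101 = 389
(Check: 2^9 - 123 = 512 - 123 = 389.)

389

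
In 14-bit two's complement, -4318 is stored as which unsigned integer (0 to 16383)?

4318 in 14 bits: 01000011011110
Invert: 10111100100001
Add 1:  10111100100010 = 12066
(Check: 2^14 - 4318 = 16384 - 4318 = 12066.)

12066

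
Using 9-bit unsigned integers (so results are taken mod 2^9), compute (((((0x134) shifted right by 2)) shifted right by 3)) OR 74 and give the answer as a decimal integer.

75

0x134 = 100110100
→ shifted right by 2 → 001001101 = 77
→ shifted right by 3 → 000001001 = 9
74 = 001001010
→ OR → 001001011 = 75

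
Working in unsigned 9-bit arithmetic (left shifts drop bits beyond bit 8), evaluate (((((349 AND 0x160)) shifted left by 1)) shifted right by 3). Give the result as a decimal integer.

349 = 101011101
0x160 = 101100000
→ AND → 101000000 = 320
→ shifted left by 1 (mod 2^9) → 010000000 = 128
→ shifted right by 3 → 000010000 = 16

16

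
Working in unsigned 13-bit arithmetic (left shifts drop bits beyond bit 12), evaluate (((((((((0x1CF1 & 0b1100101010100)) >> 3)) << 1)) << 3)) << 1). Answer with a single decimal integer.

320

0x1CF1 = 1110011110001
0b1100101010100 = 1100101010100
→ & → 1100001010000 = 6224
→ >> 3 → 0001100001010 = 778
→ << 1 (mod 2^13) → 0011000010100 = 1556
→ << 3 (mod 2^13) → 1000010100000 = 4256
→ << 1 (mod 2^13) → 0000101000000 = 320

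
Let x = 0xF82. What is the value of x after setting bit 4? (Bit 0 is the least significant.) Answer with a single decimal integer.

3986

x = 111110000010
bit 4 is currently 0; set it via x | (1 << 4) = x | 16
→ 111110010010 = 3986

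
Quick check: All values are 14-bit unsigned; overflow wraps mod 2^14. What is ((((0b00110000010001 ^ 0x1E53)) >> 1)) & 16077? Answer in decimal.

2049

0b00110000010001 = 00110000010001
0x1E53 = 01111001010011
→ ^ → 01001001000010 = 4674
→ >> 1 → 00100100100001 = 2337
16077 = 11111011001101
→ & → 00100000000001 = 2049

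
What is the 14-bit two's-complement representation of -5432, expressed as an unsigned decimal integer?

5432 in 14 bits: 01010100111000
Invert: 10101011000111
Add 1:  10101011001000 = 10952
(Check: 2^14 - 5432 = 16384 - 5432 = 10952.)

10952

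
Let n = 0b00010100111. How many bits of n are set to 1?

5

n = 10100111
Count the 1s: 1 + 1 + 1 + 1 + 1 = 5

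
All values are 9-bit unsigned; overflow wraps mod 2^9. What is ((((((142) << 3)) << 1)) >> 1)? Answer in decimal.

112

142 = 010001110
→ << 3 (mod 2^9) → 001110000 = 112
→ << 1 (mod 2^9) → 011100000 = 224
→ >> 1 → 001110000 = 112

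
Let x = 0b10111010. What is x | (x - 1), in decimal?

187

x = 10111010 = 186
x - 1 = 10111001
OR    = 10111011 = 187
(x | (x - 1) sets all bits below the lowest set bit.)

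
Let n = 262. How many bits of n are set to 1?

3

262 = 100000110
Count the 1s: 1 + 1 + 1 = 3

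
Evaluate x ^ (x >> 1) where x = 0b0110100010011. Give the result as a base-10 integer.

x = 110100010011 = 3347
x>>1 = 011010001001
XOR  = 101110011010 = 2970
(x ^ (x >> 1) gives the standard binary-reflected Gray code of x.)

2970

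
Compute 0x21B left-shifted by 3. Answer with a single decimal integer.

4312

0x21B = 0001000011011
shift left by 3 → 1000011011000 = 4312
(equivalently, 539 × 2^3 = 539 × 8)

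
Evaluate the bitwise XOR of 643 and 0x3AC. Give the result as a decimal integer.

643 = 1010000011
0x3AC = 1110101100
XOR → 0100101111 = 303

303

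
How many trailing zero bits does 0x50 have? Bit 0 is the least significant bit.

0x50 = 1010000
Trailing zeros: 4, so the lowest set bit is bit 4 (value 16).

4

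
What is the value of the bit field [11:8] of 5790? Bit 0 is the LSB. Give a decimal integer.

v = 1011010011110
Shift right by 8: 10110
Mask low 4 bits: 0110 = 6

6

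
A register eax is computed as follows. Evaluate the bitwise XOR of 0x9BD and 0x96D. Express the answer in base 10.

0x9BD = 100110111101
0x96D = 100101101101
XOR → 000011010000 = 208

208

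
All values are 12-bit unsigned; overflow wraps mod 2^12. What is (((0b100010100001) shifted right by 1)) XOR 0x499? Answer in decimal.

0b100010100001 = 100010100001
→ shifted right by 1 → 010001010000 = 1104
0x499 = 010010011001
→ XOR → 000011001001 = 201

201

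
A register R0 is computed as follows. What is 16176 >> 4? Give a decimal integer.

16176 = 11111100110000
shift right by 4 → 00001111110011 = 1011
(equivalently, floor(16176 / 16))

1011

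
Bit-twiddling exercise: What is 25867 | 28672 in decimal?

29963

25867 = 110010100001011
28672 = 111000000000000
 OR → 111010100001011 = 29963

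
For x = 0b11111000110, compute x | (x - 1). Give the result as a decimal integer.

1991

x = 11111000110 = 1990
x - 1 = 11111000101
OR    = 11111000111 = 1991
(x | (x - 1) sets all bits below the lowest set bit.)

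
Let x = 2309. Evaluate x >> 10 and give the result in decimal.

2309 = 100100000101
shift right by 10 → 000000000010 = 2
(equivalently, floor(2309 / 1024))

2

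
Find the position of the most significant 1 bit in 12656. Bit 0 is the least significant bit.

13

12656 = 11000101110000
The topmost 1 is at position 13 (since 2^13 = 8192 ≤ 12656 < 16384).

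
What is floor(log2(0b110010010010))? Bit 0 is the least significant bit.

11

0b110010010010 = 110010010010
The topmost 1 is at position 11 (since 2^11 = 2048 ≤ 3218 < 4096).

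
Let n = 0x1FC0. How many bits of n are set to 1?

0x1FC0 = 1111111000000
Count the 1s: 1 + 1 + 1 + 1 + 1 + 1 + 1 = 7

7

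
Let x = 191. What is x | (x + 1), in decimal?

255

x = 10111111 = 191
x + 1 = 11000000
OR    = 11111111 = 255
(x | (x + 1) sets the lowest cleared bit.)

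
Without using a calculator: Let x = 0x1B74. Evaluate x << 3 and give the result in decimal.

56224

0x1B74 = 0001101101110100
shift left by 3 → 1101101110100000 = 56224
(equivalently, 7028 × 2^3 = 7028 × 8)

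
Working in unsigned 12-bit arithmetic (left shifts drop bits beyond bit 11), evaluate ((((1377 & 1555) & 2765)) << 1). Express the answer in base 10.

2

1377 = 010101100001
1555 = 011000010011
→ & → 010000000001 = 1025
2765 = 101011001101
→ & → 000000000001 = 1
→ << 1 (mod 2^12) → 000000000010 = 2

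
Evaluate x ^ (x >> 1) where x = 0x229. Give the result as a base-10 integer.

829

x = 1000101001 = 553
x>>1 = 0100010100
XOR  = 1100111101 = 829
(x ^ (x >> 1) gives the standard binary-reflected Gray code of x.)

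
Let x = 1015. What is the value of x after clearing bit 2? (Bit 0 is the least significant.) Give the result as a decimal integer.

1011

x = 1111110111
bit 2 is currently 1; clear it via x & ~(1 << 2) = x & ~4
→ 1111110011 = 1011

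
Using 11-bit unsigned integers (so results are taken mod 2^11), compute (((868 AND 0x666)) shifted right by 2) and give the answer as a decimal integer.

868 = 01101100100
0x666 = 11001100110
→ AND → 01001100100 = 612
→ shifted right by 2 → 00010011001 = 153

153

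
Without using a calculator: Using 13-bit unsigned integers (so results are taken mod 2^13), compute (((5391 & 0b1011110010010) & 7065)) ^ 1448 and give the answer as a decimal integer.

5288

5391 = 1010100001111
0b1011110010010 = 1011110010010
→ & → 1010100000010 = 5378
7065 = 1101110011001
→ & → 1000100000000 = 4352
1448 = 0010110101000
→ ^ → 1010010101000 = 5288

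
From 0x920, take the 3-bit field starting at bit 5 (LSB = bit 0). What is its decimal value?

v = 100100100000
Shift right by 5: 1001001
Mask low 3 bits: 001 = 1

1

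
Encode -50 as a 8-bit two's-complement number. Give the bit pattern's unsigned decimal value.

50 in 8 bits: 00110010
Invert: 11001101
Add 1:  11001110 = 206
(Check: 2^8 - 50 = 256 - 50 = 206.)

206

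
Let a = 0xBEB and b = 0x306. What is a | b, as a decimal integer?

0xBEB = 101111101011
0x306 = 001100000110
 OR → 101111101111 = 3055

3055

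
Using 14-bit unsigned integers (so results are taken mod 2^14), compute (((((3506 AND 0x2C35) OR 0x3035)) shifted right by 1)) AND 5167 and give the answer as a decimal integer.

5130

3506 = 00110110110010
0x2C35 = 10110000110101
→ AND → 00110000110000 = 3120
0x3035 = 11000000110101
→ OR → 11110000110101 = 15413
→ shifted right by 1 → 01111000011010 = 7706
5167 = 01010000101111
→ AND → 01010000001010 = 5130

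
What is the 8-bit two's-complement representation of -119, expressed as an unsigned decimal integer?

137

119 in 8 bits: 01110111
Invert: 10001000
Add 1:  10001001 = 137
(Check: 2^8 - 119 = 256 - 119 = 137.)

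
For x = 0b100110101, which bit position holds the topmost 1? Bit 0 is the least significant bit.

8

0b100110101 = 100110101
The topmost 1 is at position 8 (since 2^8 = 256 ≤ 309 < 512).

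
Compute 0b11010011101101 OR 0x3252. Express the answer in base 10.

14079

a = 11010011101101
0x3252 = 11001001010010
 OR → 11011011111111 = 14079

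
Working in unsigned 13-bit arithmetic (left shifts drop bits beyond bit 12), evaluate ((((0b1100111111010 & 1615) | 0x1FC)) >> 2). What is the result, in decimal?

0b1100111111010 = 1100111111010
1615 = 0011001001111
→ & → 0000001001010 = 74
0x1FC = 0000111111100
→ | → 0000111111110 = 510
→ >> 2 → 0000001111111 = 127

127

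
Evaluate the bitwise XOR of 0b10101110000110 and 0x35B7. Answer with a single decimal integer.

a = 10101110000110
0x35B7 = 11010110110111
XOR → 01111000110001 = 7729

7729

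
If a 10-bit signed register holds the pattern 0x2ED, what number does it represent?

pattern = 1011101101 (MSB is 1 ⇒ negative)
Invert: 0100010010, add 1 → 0100010011 = 275, so the value is -275.
(Equivalently: 749 - 2^10 = 749 - 1024 = -275.)

-275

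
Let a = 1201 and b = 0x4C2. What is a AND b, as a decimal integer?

1201 = 10010110001
0x4C2 = 10011000010
AND → 10010000000 = 1152

1152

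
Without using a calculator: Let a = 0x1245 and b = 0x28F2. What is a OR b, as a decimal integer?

15095

0x1245 = 01001001000101
0x28F2 = 10100011110010
 OR → 11101011110111 = 15095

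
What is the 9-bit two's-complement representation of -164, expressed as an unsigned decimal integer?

348

164 in 9 bits: 010100100
Invert: 101011011
Add 1:  101011100 = 348
(Check: 2^9 - 164 = 512 - 164 = 348.)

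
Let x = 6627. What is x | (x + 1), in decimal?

6631

x = 1100111100011 = 6627
x + 1 = 1100111100100
OR    = 1100111100111 = 6631
(x | (x + 1) sets the lowest cleared bit.)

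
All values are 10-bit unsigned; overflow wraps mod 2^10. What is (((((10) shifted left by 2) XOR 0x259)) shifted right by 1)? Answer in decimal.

312

10 = 0000001010
→ shifted left by 2 (mod 2^10) → 0000101000 = 40
0x259 = 1001011001
→ XOR → 1001110001 = 625
→ shifted right by 1 → 0100111000 = 312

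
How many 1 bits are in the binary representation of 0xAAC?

0xAAC = 101010101100
Count the 1s: 1 + 1 + 1 + 1 + 1 + 1 = 6

6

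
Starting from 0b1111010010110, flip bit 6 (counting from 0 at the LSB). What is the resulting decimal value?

7894

x = 1111010010110
bit 6 is currently 0; toggle it via x ^ (1 << 6) = x ^ 64
→ 1111011010110 = 7894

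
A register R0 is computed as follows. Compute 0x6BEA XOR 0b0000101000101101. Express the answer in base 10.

0x6BEA = 110101111101010
b = 000101000101101
XOR → 110000111000111 = 25031

25031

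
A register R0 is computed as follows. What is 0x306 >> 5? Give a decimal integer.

24

0x306 = 1100000110
shift right by 5 → 0000011000 = 24
(equivalently, floor(774 / 32))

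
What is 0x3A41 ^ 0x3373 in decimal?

2354

0x3A41 = 11101001000001
0x3373 = 11001101110011
XOR → 00100100110010 = 2354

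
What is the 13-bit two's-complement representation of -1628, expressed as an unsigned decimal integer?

1628 in 13 bits: 0011001011100
Invert: 1100110100011
Add 1:  1100110100100 = 6564
(Check: 2^13 - 1628 = 8192 - 1628 = 6564.)

6564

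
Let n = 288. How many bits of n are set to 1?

2

288 = 100100000
Count the 1s: 1 + 1 = 2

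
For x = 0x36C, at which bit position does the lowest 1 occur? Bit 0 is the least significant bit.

0x36C = 1101101100
Trailing zeros: 2, so the lowest set bit is bit 2 (value 4).

2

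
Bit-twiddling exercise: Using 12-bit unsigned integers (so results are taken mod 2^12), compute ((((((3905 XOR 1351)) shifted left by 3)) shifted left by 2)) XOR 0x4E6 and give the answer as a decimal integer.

1062

3905 = 111101000001
1351 = 010101000111
→ XOR → 101000000110 = 2566
→ shifted left by 3 (mod 2^12) → 000000110000 = 48
→ shifted left by 2 (mod 2^12) → 000011000000 = 192
0x4E6 = 010011100110
→ XOR → 010000100110 = 1062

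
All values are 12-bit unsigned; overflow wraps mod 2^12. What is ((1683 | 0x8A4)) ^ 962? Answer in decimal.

1683 = 011010010011
0x8A4 = 100010100100
→ | → 111010110111 = 3767
962 = 001111000010
→ ^ → 110101110101 = 3445

3445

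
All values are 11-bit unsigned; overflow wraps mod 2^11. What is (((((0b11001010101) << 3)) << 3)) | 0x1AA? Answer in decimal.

1514

0b11001010101 = 11001010101
→ << 3 (mod 2^11) → 01010101000 = 680
→ << 3 (mod 2^11) → 10101000000 = 1344
0x1AA = 00110101010
→ | → 10111101010 = 1514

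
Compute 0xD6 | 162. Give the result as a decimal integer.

246

0xD6 = 11010110
162 = 10100010
 OR → 11110110 = 246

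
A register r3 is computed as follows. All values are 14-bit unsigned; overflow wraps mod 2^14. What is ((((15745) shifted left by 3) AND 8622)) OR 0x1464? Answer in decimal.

13420

15745 = 11110110000001
→ shifted left by 3 (mod 2^14) → 10110000001000 = 11272
8622 = 10000110101110
→ AND → 10000000001000 = 8200
0x1464 = 01010001100100
→ OR → 11010001101100 = 13420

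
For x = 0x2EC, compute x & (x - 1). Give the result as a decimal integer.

744

x = 1011101100 = 748
x - 1 = 1011101011
AND   = 1011101000 = 744
(x & (x - 1) clears the lowest set bit of x.)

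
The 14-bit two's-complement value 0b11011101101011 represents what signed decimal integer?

pattern = 11011101101011 (MSB is 1 ⇒ negative)
Invert: 00100010010100, add 1 → 00100010010101 = 2197, so the value is -2197.
(Equivalently: 14187 - 2^14 = 14187 - 16384 = -2197.)

-2197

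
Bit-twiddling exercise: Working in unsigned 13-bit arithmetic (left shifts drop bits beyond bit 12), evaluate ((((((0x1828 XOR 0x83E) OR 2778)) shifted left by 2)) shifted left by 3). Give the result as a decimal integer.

0x1828 = 1100000101000
0x83E = 0100000111110
→ XOR → 1000000010110 = 4118
2778 = 0101011011010
→ OR → 1101011011110 = 6878
→ shifted left by 2 (mod 2^13) → 0101101111000 = 2936
→ shifted left by 3 (mod 2^13) → 1101111000000 = 7104

7104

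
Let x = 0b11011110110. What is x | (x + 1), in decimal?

1783

x = 11011110110 = 1782
x + 1 = 11011110111
OR    = 11011110111 = 1783
(x | (x + 1) sets the lowest cleared bit.)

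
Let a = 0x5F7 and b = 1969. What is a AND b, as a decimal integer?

1457

0x5F7 = 10111110111
1969 = 11110110001
AND → 10110110001 = 1457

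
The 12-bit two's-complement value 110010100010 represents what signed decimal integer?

pattern = 110010100010 (MSB is 1 ⇒ negative)
Invert: 001101011101, add 1 → 001101011110 = 862, so the value is -862.
(Equivalently: 3234 - 2^12 = 3234 - 4096 = -862.)

-862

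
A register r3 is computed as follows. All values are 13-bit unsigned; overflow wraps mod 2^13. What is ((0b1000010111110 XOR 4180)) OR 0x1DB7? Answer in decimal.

0b1000010111110 = 1000010111110
4180 = 1000001010100
→ XOR → 0000011101010 = 234
0x1DB7 = 1110110110111
→ OR → 1110111111111 = 7679

7679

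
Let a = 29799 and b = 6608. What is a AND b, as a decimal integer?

4160

29799 = 111010001100111
6608 = 001100111010000
AND → 001000001000000 = 4160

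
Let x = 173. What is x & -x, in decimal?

1

x = 10101101 = 173
-x (two's complement) = …01010011
AND   = 00000001 = 1
(x & -x isolates the lowest set bit of x.)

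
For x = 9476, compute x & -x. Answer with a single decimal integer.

x = 10010100000100 = 9476
-x (two's complement) = …01101011111100
AND   = 00000000000100 = 4
(x & -x isolates the lowest set bit of x.)

4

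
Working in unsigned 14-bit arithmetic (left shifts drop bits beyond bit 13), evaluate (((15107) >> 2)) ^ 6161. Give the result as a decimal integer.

15107 = 11101100000011
→ >> 2 → 00111011000000 = 3776
6161 = 01100000010001
→ ^ → 01011011010001 = 5841

5841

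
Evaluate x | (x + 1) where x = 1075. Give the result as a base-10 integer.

x = 10000110011 = 1075
x + 1 = 10000110100
OR    = 10000110111 = 1079
(x | (x + 1) sets the lowest cleared bit.)

1079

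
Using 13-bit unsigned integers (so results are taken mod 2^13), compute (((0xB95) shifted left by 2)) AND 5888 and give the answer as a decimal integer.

0xB95 = 0101110010101
→ shifted left by 2 (mod 2^13) → 0111001010100 = 3668
5888 = 1011100000000
→ AND → 0011000000000 = 1536

1536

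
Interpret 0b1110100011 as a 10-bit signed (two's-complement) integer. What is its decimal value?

-93

pattern = 1110100011 (MSB is 1 ⇒ negative)
Invert: 0001011100, add 1 → 0001011101 = 93, so the value is -93.
(Equivalently: 931 - 2^10 = 931 - 1024 = -93.)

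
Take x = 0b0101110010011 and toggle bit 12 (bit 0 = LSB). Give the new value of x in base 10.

7059

x = 0101110010011
bit 12 is currently 0; toggle it via x ^ (1 << 12) = x ^ 4096
→ 1101110010011 = 7059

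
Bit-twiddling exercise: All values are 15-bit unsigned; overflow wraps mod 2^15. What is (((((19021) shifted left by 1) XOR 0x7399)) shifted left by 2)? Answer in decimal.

19021 = 100101001001101
→ shifted left by 1 (mod 2^15) → 001010010011010 = 5274
0x7399 = 111001110011001
→ XOR → 110011100000011 = 26371
→ shifted left by 2 (mod 2^15) → 001110000001100 = 7180

7180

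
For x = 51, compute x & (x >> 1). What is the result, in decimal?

x = 110011 = 51
x>>1 = 011001
AND  = 010001 = 17
(x & (x >> 1) has a 1 wherever x has two consecutive 1 bits.)

17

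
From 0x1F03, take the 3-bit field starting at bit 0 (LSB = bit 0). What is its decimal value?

v = 1111100000011
Shift right by 0: 1111100000011
Mask low 3 bits: 011 = 3

3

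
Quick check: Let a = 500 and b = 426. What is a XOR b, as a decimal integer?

94

500 = 111110100
426 = 110101010
XOR → 001011110 = 94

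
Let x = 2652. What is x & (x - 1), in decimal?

x = 101001011100 = 2652
x - 1 = 101001011011
AND   = 101001011000 = 2648
(x & (x - 1) clears the lowest set bit of x.)

2648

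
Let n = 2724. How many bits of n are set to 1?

2724 = 101010100100
Count the 1s: 1 + 1 + 1 + 1 + 1 = 5

5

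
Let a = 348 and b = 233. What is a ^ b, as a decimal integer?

437

348 = 101011100
233 = 011101001
XOR → 110110101 = 437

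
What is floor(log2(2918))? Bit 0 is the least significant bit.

2918 = 101101100110
The topmost 1 is at position 11 (since 2^11 = 2048 ≤ 2918 < 4096).

11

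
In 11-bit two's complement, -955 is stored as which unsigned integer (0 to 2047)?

955 in 11 bits: 01110111011
Invert: 10001000100
Add 1:  10001000101 = 1093
(Check: 2^11 - 955 = 2048 - 955 = 1093.)

1093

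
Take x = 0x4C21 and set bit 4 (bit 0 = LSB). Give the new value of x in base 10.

19505

x = 100110000100001
bit 4 is currently 0; set it via x | (1 << 4) = x | 16
→ 100110000110001 = 19505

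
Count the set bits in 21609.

21609 = 101010001101001
Count the 1s: 1 + 1 + 1 + 1 + 1 + 1 + 1 = 7

7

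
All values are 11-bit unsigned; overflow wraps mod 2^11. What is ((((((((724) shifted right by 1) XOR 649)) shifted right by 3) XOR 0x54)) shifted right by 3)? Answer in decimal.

724 = 01011010100
→ shifted right by 1 → 00101101010 = 362
649 = 01010001001
→ XOR → 01111100011 = 995
→ shifted right by 3 → 00001111100 = 124
0x54 = 00001010100
→ XOR → 00000101000 = 40
→ shifted right by 3 → 00000000101 = 5

5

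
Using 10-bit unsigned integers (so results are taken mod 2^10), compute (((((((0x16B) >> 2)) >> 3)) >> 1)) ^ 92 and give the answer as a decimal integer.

89

0x16B = 0101101011
→ >> 2 → 0001011010 = 90
→ >> 3 → 0000001011 = 11
→ >> 1 → 0000000101 = 5
92 = 0001011100
→ ^ → 0001011001 = 89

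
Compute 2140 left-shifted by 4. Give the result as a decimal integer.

2140 = 0000100001011100
shift left by 4 → 1000010111000000 = 34240
(equivalently, 2140 × 2^4 = 2140 × 16)

34240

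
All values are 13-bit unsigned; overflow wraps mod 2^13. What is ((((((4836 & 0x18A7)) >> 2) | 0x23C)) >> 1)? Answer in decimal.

798

4836 = 1001011100100
0x18A7 = 1100010100111
→ & → 1000010100100 = 4260
→ >> 2 → 0010000101001 = 1065
0x23C = 0001000111100
→ | → 0011000111101 = 1597
→ >> 1 → 0001100011110 = 798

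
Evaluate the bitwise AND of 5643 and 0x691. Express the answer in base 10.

5643 = 1011000001011
0x691 = 0011010010001
AND → 0011000000001 = 1537

1537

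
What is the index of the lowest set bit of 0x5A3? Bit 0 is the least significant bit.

0x5A3 = 10110100011
Trailing zeros: 0, so the lowest set bit is bit 0 (value 1).

0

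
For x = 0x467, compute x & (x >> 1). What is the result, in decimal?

x = 10001100111 = 1127
x>>1 = 01000110011
AND  = 00000100011 = 35
(x & (x >> 1) has a 1 wherever x has two consecutive 1 bits.)

35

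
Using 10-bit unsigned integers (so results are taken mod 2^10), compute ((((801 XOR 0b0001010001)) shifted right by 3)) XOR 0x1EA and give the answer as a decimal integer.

388

801 = 1100100001
0b0001010001 = 0001010001
→ XOR → 1101110000 = 880
→ shifted right by 3 → 0001101110 = 110
0x1EA = 0111101010
→ XOR → 0110000100 = 388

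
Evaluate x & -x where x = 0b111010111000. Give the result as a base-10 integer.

8

x = 111010111000 = 3768
-x (two's complement) = …000101001000
AND   = 000000001000 = 8
(x & -x isolates the lowest set bit of x.)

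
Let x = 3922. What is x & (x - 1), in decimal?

x = 111101010010 = 3922
x - 1 = 111101010001
AND   = 111101010000 = 3920
(x & (x - 1) clears the lowest set bit of x.)

3920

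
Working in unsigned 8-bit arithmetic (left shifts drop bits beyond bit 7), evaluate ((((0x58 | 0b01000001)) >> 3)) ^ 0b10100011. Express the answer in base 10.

168

0x58 = 01011000
0b01000001 = 01000001
→ | → 01011001 = 89
→ >> 3 → 00001011 = 11
0b10100011 = 10100011
→ ^ → 10101000 = 168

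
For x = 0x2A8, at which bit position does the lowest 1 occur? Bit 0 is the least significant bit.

0x2A8 = 1010101000
Trailing zeros: 3, so the lowest set bit is bit 3 (value 8).

3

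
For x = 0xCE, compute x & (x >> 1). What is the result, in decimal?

x = 11001110 = 206
x>>1 = 01100111
AND  = 01000110 = 70
(x & (x >> 1) has a 1 wherever x has two consecutive 1 bits.)

70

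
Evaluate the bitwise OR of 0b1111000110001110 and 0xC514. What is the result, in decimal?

a = 1111000110001110
0xC514 = 1100010100010100
 OR → 1111010110011110 = 62878

62878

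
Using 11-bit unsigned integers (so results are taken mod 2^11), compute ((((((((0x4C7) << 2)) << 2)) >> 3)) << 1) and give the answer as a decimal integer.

0x4C7 = 10011000111
→ << 2 (mod 2^11) → 01100011100 = 796
→ << 2 (mod 2^11) → 10001110000 = 1136
→ >> 3 → 00010001110 = 142
→ << 1 (mod 2^11) → 00100011100 = 284

284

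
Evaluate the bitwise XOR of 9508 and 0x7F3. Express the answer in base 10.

9508 = 10010100100100
0x7F3 = 00011111110011
XOR → 10001011010111 = 8919

8919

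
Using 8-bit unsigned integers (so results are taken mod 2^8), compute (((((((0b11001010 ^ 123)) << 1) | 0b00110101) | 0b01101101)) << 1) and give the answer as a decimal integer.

254

0b11001010 = 11001010
123 = 01111011
→ ^ → 10110001 = 177
→ << 1 (mod 2^8) → 01100010 = 98
0b00110101 = 00110101
→ | → 01110111 = 119
0b01101101 = 01101101
→ | → 01111111 = 127
→ << 1 (mod 2^8) → 11111110 = 254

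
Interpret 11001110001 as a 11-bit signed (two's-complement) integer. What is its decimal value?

-399

pattern = 11001110001 (MSB is 1 ⇒ negative)
Invert: 00110001110, add 1 → 00110001111 = 399, so the value is -399.
(Equivalently: 1649 - 2^11 = 1649 - 2048 = -399.)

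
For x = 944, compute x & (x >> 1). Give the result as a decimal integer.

x = 1110110000 = 944
x>>1 = 0111011000
AND  = 0110010000 = 400
(x & (x >> 1) has a 1 wherever x has two consecutive 1 bits.)

400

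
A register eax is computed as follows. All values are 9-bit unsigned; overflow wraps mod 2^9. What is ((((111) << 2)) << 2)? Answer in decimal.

240

111 = 001101111
→ << 2 (mod 2^9) → 110111100 = 444
→ << 2 (mod 2^9) → 011110000 = 240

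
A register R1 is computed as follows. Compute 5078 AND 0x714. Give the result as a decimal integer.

5078 = 1001111010110
0x714 = 0011100010100
AND → 0001100010100 = 788

788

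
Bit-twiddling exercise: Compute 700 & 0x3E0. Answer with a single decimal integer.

700 = 1010111100
0x3E0 = 1111100000
AND → 1010100000 = 672

672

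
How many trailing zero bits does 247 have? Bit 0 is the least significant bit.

0

247 = 11110111
Trailing zeros: 0, so the lowest set bit is bit 0 (value 1).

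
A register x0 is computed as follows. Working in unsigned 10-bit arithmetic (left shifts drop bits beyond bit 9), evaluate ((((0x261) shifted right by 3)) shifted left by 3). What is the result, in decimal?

0x261 = 1001100001
→ shifted right by 3 → 0001001100 = 76
→ shifted left by 3 (mod 2^10) → 1001100000 = 608

608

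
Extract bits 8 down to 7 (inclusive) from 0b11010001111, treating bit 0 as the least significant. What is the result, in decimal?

1

v = 11010001111
Shift right by 7: 1101
Mask low 2 bits: 01 = 1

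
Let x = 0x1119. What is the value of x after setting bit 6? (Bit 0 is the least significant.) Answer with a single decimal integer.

x = 1000100011001
bit 6 is currently 0; set it via x | (1 << 6) = x | 64
→ 1000101011001 = 4441

4441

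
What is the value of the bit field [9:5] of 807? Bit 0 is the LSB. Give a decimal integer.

v = 1100100111
Shift right by 5: 11001
Mask low 5 bits: 11001 = 25

25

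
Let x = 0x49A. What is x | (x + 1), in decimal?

x = 10010011010 = 1178
x + 1 = 10010011011
OR    = 10010011011 = 1179
(x | (x + 1) sets the lowest cleared bit.)

1179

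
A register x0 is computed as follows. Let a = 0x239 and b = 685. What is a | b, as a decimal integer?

0x239 = 1000111001
685 = 1010101101
 OR → 1010111101 = 701

701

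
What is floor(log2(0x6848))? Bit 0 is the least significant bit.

0x6848 = 110100001001000
The topmost 1 is at position 14 (since 2^14 = 16384 ≤ 26696 < 32768).

14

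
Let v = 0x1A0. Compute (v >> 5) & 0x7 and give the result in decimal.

5

v = 0110100000
Shift right by 5: 01101
Mask low 3 bits: 101 = 5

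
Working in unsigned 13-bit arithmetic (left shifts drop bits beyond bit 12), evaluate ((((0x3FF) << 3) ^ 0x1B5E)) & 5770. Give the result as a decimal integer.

0x3FF = 0001111111111
→ << 3 (mod 2^13) → 1111111111000 = 8184
0x1B5E = 1101101011110
→ ^ → 0010010100110 = 1190
5770 = 1011010001010
→ & → 0010010000010 = 1154

1154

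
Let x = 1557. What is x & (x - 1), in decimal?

x = 11000010101 = 1557
x - 1 = 11000010100
AND   = 11000010100 = 1556
(x & (x - 1) clears the lowest set bit of x.)

1556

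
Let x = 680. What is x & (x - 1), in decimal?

x = 1010101000 = 680
x - 1 = 1010100111
AND   = 1010100000 = 672
(x & (x - 1) clears the lowest set bit of x.)

672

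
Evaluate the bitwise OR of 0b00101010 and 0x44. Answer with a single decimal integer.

a = 0101010
0x44 = 1000100
 OR → 1101110 = 110

110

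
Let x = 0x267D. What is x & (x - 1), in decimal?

9852

x = 10011001111101 = 9853
x - 1 = 10011001111100
AND   = 10011001111100 = 9852
(x & (x - 1) clears the lowest set bit of x.)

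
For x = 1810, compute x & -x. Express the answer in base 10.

x = 11100010010 = 1810
-x (two's complement) = …00011101110
AND   = 00000000010 = 2
(x & -x isolates the lowest set bit of x.)

2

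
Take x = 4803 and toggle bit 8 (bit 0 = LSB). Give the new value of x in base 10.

5059

x = 01001011000011
bit 8 is currently 0; toggle it via x ^ (1 << 8) = x ^ 256
→ 01001111000011 = 5059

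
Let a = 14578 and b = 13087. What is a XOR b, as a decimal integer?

14578 = 11100011110010
13087 = 11001100011111
XOR → 00101111101101 = 3053

3053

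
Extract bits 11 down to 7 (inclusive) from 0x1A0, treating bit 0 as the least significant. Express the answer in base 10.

3

v = 0000110100000
Shift right by 7: 000011
Mask low 5 bits: 00011 = 3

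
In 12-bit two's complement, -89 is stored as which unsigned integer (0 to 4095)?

89 in 12 bits: 000001011001
Invert: 111110100110
Add 1:  111110100111 = 4007
(Check: 2^12 - 89 = 4096 - 89 = 4007.)

4007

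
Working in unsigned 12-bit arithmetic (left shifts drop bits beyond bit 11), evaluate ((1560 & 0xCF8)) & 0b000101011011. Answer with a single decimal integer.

24

1560 = 011000011000
0xCF8 = 110011111000
→ & → 010000011000 = 1048
0b000101011011 = 000101011011
→ & → 000000011000 = 24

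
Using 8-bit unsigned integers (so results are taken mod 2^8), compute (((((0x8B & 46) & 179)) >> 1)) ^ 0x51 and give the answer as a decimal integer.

0x8B = 10001011
46 = 00101110
→ & → 00001010 = 10
179 = 10110011
→ & → 00000010 = 2
→ >> 1 → 00000001 = 1
0x51 = 01010001
→ ^ → 01010000 = 80

80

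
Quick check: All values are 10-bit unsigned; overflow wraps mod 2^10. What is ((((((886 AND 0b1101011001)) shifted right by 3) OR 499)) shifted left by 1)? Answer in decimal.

886 = 1101110110
0b1101011001 = 1101011001
→ AND → 1101010000 = 848
→ shifted right by 3 → 0001101010 = 106
499 = 0111110011
→ OR → 0111111011 = 507
→ shifted left by 1 (mod 2^10) → 1111110110 = 1014

1014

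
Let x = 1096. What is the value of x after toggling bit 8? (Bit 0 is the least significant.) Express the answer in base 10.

x = 10001001000
bit 8 is currently 0; toggle it via x ^ (1 << 8) = x ^ 256
→ 10101001000 = 1352

1352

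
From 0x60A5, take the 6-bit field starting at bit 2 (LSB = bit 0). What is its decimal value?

v = 0110000010100101
Shift right by 2: 01100000101001
Mask low 6 bits: 101001 = 41

41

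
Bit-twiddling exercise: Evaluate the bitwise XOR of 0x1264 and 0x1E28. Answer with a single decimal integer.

3148

0x1264 = 1001001100100
0x1E28 = 1111000101000
XOR → 0110001001100 = 3148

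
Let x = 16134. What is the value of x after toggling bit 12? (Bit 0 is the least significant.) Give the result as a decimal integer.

x = 011111100000110
bit 12 is currently 1; toggle it via x ^ (1 << 12) = x ^ 4096
→ 010111100000110 = 12038

12038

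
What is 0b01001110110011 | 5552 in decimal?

a = 1001110110011
5552 = 1010110110000
 OR → 1011110110011 = 6067

6067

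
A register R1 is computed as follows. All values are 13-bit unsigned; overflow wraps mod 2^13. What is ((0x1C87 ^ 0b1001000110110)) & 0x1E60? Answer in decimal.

3616

0x1C87 = 1110010000111
0b1001000110110 = 1001000110110
→ ^ → 0111010110001 = 3761
0x1E60 = 1111001100000
→ & → 0111000100000 = 3616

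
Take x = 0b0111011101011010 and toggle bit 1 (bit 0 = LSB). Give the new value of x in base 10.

x = 0111011101011010
bit 1 is currently 1; toggle it via x ^ (1 << 1) = x ^ 2
→ 0111011101011000 = 30552

30552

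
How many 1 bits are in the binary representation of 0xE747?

0xE747 = 1110011101000111
Count the 1s: 1 + 1 + 1 + 1 + 1 + 1 + 1 + 1 + 1 + 1 = 10

10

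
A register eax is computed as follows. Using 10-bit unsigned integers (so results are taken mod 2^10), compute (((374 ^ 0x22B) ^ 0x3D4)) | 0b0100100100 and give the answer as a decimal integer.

374 = 0101110110
0x22B = 1000101011
→ ^ → 1101011101 = 861
0x3D4 = 1111010100
→ ^ → 0010001001 = 137
0b0100100100 = 0100100100
→ | → 0110101101 = 429

429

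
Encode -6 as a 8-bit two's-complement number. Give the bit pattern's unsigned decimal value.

250

6 in 8 bits: 00000110
Invert: 11111001
Add 1:  11111010 = 250
(Check: 2^8 - 6 = 256 - 6 = 250.)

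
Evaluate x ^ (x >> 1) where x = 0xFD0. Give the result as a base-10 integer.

x = 111111010000 = 4048
x>>1 = 011111101000
XOR  = 100000111000 = 2104
(x ^ (x >> 1) gives the standard binary-reflected Gray code of x.)

2104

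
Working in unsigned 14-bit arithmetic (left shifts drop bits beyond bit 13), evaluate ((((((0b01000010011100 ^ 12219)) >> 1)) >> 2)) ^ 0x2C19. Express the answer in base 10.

11261

0b01000010011100 = 01000010011100
12219 = 10111110111011
→ ^ → 11111100100111 = 16167
→ >> 1 → 01111110010011 = 8083
→ >> 2 → 00011111100100 = 2020
0x2C19 = 10110000011001
→ ^ → 10101111111101 = 11261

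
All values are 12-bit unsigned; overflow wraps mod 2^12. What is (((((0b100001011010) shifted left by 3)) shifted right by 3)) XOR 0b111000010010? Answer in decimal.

0b100001011010 = 100001011010
→ shifted left by 3 (mod 2^12) → 001011010000 = 720
→ shifted right by 3 → 000001011010 = 90
0b111000010010 = 111000010010
→ XOR → 111001001000 = 3656

3656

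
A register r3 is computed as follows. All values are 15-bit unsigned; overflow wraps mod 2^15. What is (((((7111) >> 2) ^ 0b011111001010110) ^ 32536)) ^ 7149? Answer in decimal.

23634

7111 = 001101111000111
→ >> 2 → 000011011110001 = 1777
0b011111001010110 = 011111001010110
→ ^ → 011100010100111 = 14503
32536 = 111111100011000
→ ^ → 100011110111111 = 18367
7149 = 001101111101101
→ ^ → 101110001010010 = 23634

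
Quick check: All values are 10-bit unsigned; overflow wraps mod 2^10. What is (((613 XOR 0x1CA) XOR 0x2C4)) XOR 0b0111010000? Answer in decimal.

613 = 1001100101
0x1CA = 0111001010
→ XOR → 1110101111 = 943
0x2C4 = 1011000100
→ XOR → 0101101011 = 363
0b0111010000 = 0111010000
→ XOR → 0010111011 = 187

187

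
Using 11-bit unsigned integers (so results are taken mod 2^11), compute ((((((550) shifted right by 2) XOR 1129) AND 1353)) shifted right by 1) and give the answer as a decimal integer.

550 = 01000100110
→ shifted right by 2 → 00010001001 = 137
1129 = 10001101001
→ XOR → 10011100000 = 1248
1353 = 10101001001
→ AND → 10001000000 = 1088
→ shifted right by 1 → 01000100000 = 544

544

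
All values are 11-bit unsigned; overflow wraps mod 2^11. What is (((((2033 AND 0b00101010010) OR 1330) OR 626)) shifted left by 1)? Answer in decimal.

2033 = 11111110001
0b00101010010 = 00101010010
→ AND → 00101010000 = 336
1330 = 10100110010
→ OR → 10101110010 = 1394
626 = 01001110010
→ OR → 11101110010 = 1906
→ shifted left by 1 (mod 2^11) → 11011100100 = 1764

1764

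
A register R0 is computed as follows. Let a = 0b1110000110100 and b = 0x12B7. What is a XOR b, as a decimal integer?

a = 1110000110100
0x12B7 = 1001010110111
XOR → 0111010000011 = 3715

3715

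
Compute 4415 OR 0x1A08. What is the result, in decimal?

6975

4415 = 1000100111111
0x1A08 = 1101000001000
 OR → 1101100111111 = 6975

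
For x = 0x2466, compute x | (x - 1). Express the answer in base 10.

9319

x = 10010001100110 = 9318
x - 1 = 10010001100101
OR    = 10010001100111 = 9319
(x | (x - 1) sets all bits below the lowest set bit.)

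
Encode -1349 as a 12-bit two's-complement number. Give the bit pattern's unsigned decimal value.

2747

1349 in 12 bits: 010101000101
Invert: 101010111010
Add 1:  101010111011 = 2747
(Check: 2^12 - 1349 = 4096 - 1349 = 2747.)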